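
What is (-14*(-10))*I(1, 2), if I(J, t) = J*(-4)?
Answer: -560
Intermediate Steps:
I(J, t) = -4*J
(-14*(-10))*I(1, 2) = (-14*(-10))*(-4*1) = 140*(-4) = -560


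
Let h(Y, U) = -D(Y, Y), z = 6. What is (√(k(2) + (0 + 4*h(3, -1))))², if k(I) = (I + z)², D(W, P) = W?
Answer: 52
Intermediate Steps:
h(Y, U) = -Y
k(I) = (6 + I)² (k(I) = (I + 6)² = (6 + I)²)
(√(k(2) + (0 + 4*h(3, -1))))² = (√((6 + 2)² + (0 + 4*(-1*3))))² = (√(8² + (0 + 4*(-3))))² = (√(64 + (0 - 12)))² = (√(64 - 12))² = (√52)² = (2*√13)² = 52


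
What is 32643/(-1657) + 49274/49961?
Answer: -1549229905/82785377 ≈ -18.714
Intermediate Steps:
32643/(-1657) + 49274/49961 = 32643*(-1/1657) + 49274*(1/49961) = -32643/1657 + 49274/49961 = -1549229905/82785377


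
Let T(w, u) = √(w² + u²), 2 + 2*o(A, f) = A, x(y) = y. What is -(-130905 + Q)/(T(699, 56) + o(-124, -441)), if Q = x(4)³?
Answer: 8242983/487768 + 130841*√491737/487768 ≈ 205.00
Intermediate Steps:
o(A, f) = -1 + A/2
T(w, u) = √(u² + w²)
Q = 64 (Q = 4³ = 64)
-(-130905 + Q)/(T(699, 56) + o(-124, -441)) = -(-130905 + 64)/(√(56² + 699²) + (-1 + (½)*(-124))) = -(-130841)/(√(3136 + 488601) + (-1 - 62)) = -(-130841)/(√491737 - 63) = -(-130841)/(-63 + √491737) = 130841/(-63 + √491737)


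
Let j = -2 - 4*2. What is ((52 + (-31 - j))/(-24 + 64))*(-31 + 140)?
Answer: 3379/40 ≈ 84.475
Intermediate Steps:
j = -10 (j = -2 - 8 = -10)
((52 + (-31 - j))/(-24 + 64))*(-31 + 140) = ((52 + (-31 - 1*(-10)))/(-24 + 64))*(-31 + 140) = ((52 + (-31 + 10))/40)*109 = ((52 - 21)*(1/40))*109 = (31*(1/40))*109 = (31/40)*109 = 3379/40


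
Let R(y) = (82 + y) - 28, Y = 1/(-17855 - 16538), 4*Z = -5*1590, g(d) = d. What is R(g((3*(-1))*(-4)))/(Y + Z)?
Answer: -4539876/136712177 ≈ -0.033208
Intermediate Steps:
Z = -3975/2 (Z = (-5*1590)/4 = (¼)*(-7950) = -3975/2 ≈ -1987.5)
Y = -1/34393 (Y = 1/(-34393) = -1/34393 ≈ -2.9076e-5)
R(y) = 54 + y
R(g((3*(-1))*(-4)))/(Y + Z) = (54 + (3*(-1))*(-4))/(-1/34393 - 3975/2) = (54 - 3*(-4))/(-136712177/68786) = (54 + 12)*(-68786/136712177) = 66*(-68786/136712177) = -4539876/136712177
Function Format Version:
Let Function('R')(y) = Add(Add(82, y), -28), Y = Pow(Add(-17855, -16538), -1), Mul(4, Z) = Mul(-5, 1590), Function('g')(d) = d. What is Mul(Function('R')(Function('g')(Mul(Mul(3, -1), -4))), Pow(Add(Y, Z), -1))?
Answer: Rational(-4539876, 136712177) ≈ -0.033208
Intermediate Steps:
Z = Rational(-3975, 2) (Z = Mul(Rational(1, 4), Mul(-5, 1590)) = Mul(Rational(1, 4), -7950) = Rational(-3975, 2) ≈ -1987.5)
Y = Rational(-1, 34393) (Y = Pow(-34393, -1) = Rational(-1, 34393) ≈ -2.9076e-5)
Function('R')(y) = Add(54, y)
Mul(Function('R')(Function('g')(Mul(Mul(3, -1), -4))), Pow(Add(Y, Z), -1)) = Mul(Add(54, Mul(Mul(3, -1), -4)), Pow(Add(Rational(-1, 34393), Rational(-3975, 2)), -1)) = Mul(Add(54, Mul(-3, -4)), Pow(Rational(-136712177, 68786), -1)) = Mul(Add(54, 12), Rational(-68786, 136712177)) = Mul(66, Rational(-68786, 136712177)) = Rational(-4539876, 136712177)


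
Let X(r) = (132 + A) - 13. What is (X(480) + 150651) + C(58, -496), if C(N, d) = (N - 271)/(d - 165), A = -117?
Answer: 99581846/661 ≈ 1.5065e+5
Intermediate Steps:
C(N, d) = (-271 + N)/(-165 + d)
X(r) = 2 (X(r) = (132 - 117) - 13 = 15 - 13 = 2)
(X(480) + 150651) + C(58, -496) = (2 + 150651) + (-271 + 58)/(-165 - 496) = 150653 - 213/(-661) = 150653 - 1/661*(-213) = 150653 + 213/661 = 99581846/661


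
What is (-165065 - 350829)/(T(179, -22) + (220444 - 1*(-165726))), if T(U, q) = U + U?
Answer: -257947/193264 ≈ -1.3347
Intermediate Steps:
T(U, q) = 2*U
(-165065 - 350829)/(T(179, -22) + (220444 - 1*(-165726))) = (-165065 - 350829)/(2*179 + (220444 - 1*(-165726))) = -515894/(358 + (220444 + 165726)) = -515894/(358 + 386170) = -515894/386528 = -515894*1/386528 = -257947/193264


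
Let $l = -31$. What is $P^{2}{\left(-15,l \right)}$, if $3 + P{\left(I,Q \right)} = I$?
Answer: $324$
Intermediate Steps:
$P{\left(I,Q \right)} = -3 + I$
$P^{2}{\left(-15,l \right)} = \left(-3 - 15\right)^{2} = \left(-18\right)^{2} = 324$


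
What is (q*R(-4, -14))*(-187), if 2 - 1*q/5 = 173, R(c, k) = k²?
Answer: 31337460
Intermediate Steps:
q = -855 (q = 10 - 5*173 = 10 - 865 = -855)
(q*R(-4, -14))*(-187) = -855*(-14)²*(-187) = -855*196*(-187) = -167580*(-187) = 31337460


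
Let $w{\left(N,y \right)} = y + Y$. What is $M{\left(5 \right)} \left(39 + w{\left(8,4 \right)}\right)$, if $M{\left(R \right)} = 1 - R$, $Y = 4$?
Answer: $-188$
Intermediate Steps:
$w{\left(N,y \right)} = 4 + y$ ($w{\left(N,y \right)} = y + 4 = 4 + y$)
$M{\left(5 \right)} \left(39 + w{\left(8,4 \right)}\right) = \left(1 - 5\right) \left(39 + \left(4 + 4\right)\right) = \left(1 - 5\right) \left(39 + 8\right) = \left(-4\right) 47 = -188$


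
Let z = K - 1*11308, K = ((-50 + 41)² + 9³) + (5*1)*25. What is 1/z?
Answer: -1/10373 ≈ -9.6404e-5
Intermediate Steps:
K = 935 (K = ((-9)² + 729) + 5*25 = (81 + 729) + 125 = 810 + 125 = 935)
z = -10373 (z = 935 - 1*11308 = 935 - 11308 = -10373)
1/z = 1/(-10373) = -1/10373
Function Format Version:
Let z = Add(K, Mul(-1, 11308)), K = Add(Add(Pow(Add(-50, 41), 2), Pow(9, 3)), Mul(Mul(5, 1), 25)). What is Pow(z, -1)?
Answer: Rational(-1, 10373) ≈ -9.6404e-5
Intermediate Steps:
K = 935 (K = Add(Add(Pow(-9, 2), 729), Mul(5, 25)) = Add(Add(81, 729), 125) = Add(810, 125) = 935)
z = -10373 (z = Add(935, Mul(-1, 11308)) = Add(935, -11308) = -10373)
Pow(z, -1) = Pow(-10373, -1) = Rational(-1, 10373)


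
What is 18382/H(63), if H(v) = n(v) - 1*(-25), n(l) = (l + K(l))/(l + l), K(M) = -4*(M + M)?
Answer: 36764/43 ≈ 854.98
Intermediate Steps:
K(M) = -8*M
n(l) = -7/2 (n(l) = (l - 8*l)/(l + l) = (-7*l)/((2*l)) = (-7*l)*(1/(2*l)) = -7/2)
H(v) = 43/2 (H(v) = -7/2 - 1*(-25) = -7/2 + 25 = 43/2)
18382/H(63) = 18382/(43/2) = 18382*(2/43) = 36764/43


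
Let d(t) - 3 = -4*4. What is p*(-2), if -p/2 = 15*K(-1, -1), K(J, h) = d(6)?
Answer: -780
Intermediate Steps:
d(t) = -13 (d(t) = 3 - 4*4 = 3 - 16 = -13)
K(J, h) = -13
p = 390 (p = -30*(-13) = -2*(-195) = 390)
p*(-2) = 390*(-2) = -780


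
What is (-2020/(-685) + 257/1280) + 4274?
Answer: 750040969/175360 ≈ 4277.1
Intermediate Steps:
(-2020/(-685) + 257/1280) + 4274 = (-2020*(-1/685) + 257*(1/1280)) + 4274 = (404/137 + 257/1280) + 4274 = 552329/175360 + 4274 = 750040969/175360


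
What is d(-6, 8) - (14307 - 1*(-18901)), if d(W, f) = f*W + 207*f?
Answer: -31600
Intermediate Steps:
d(W, f) = 207*f + W*f (d(W, f) = W*f + 207*f = 207*f + W*f)
d(-6, 8) - (14307 - 1*(-18901)) = 8*(207 - 6) - (14307 - 1*(-18901)) = 8*201 - (14307 + 18901) = 1608 - 1*33208 = 1608 - 33208 = -31600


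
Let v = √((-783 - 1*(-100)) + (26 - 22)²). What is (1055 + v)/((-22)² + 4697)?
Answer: 1055/5181 + I*√667/5181 ≈ 0.20363 + 0.0049848*I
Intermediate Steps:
v = I*√667 (v = √((-783 + 100) + 4²) = √(-683 + 16) = √(-667) = I*√667 ≈ 25.826*I)
(1055 + v)/((-22)² + 4697) = (1055 + I*√667)/((-22)² + 4697) = (1055 + I*√667)/(484 + 4697) = (1055 + I*√667)/5181 = (1055 + I*√667)*(1/5181) = 1055/5181 + I*√667/5181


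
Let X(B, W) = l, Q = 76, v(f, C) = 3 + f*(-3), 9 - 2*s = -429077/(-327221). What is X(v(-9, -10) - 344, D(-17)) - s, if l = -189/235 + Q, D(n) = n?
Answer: 5486702631/76896935 ≈ 71.351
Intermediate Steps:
s = 1257956/327221 (s = 9/2 - (-429077)/(2*(-327221)) = 9/2 - (-429077)*(-1)/(2*327221) = 9/2 - ½*429077/327221 = 9/2 - 429077/654442 = 1257956/327221 ≈ 3.8444)
v(f, C) = 3 - 3*f
l = 17671/235 (l = -189/235 + 76 = 17671/235 ≈ 75.196)
X(B, W) = 17671/235
X(v(-9, -10) - 344, D(-17)) - s = 17671/235 - 1*1257956/327221 = 17671/235 - 1257956/327221 = 5486702631/76896935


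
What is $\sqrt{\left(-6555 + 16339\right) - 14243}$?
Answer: $7 i \sqrt{91} \approx 66.776 i$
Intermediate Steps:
$\sqrt{\left(-6555 + 16339\right) - 14243} = \sqrt{9784 - 14243} = \sqrt{-4459} = 7 i \sqrt{91}$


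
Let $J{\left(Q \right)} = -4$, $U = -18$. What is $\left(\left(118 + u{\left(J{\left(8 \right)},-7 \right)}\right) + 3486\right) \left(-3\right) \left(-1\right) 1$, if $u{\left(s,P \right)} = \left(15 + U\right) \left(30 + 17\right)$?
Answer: $10389$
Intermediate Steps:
$u{\left(s,P \right)} = -141$ ($u{\left(s,P \right)} = \left(15 - 18\right) \left(30 + 17\right) = \left(-3\right) 47 = -141$)
$\left(\left(118 + u{\left(J{\left(8 \right)},-7 \right)}\right) + 3486\right) \left(-3\right) \left(-1\right) 1 = \left(\left(118 - 141\right) + 3486\right) \left(-3\right) \left(-1\right) 1 = \left(-23 + 3486\right) 3 \cdot 1 = 3463 \cdot 3 = 10389$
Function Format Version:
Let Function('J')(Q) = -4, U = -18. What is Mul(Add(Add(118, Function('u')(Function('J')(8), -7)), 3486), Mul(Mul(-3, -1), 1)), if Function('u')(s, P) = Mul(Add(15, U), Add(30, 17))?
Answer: 10389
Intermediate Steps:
Function('u')(s, P) = -141 (Function('u')(s, P) = Mul(Add(15, -18), Add(30, 17)) = Mul(-3, 47) = -141)
Mul(Add(Add(118, Function('u')(Function('J')(8), -7)), 3486), Mul(Mul(-3, -1), 1)) = Mul(Add(Add(118, -141), 3486), Mul(Mul(-3, -1), 1)) = Mul(Add(-23, 3486), Mul(3, 1)) = Mul(3463, 3) = 10389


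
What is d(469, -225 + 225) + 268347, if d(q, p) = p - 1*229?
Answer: 268118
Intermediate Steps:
d(q, p) = -229 + p (d(q, p) = p - 229 = -229 + p)
d(469, -225 + 225) + 268347 = (-229 + (-225 + 225)) + 268347 = (-229 + 0) + 268347 = -229 + 268347 = 268118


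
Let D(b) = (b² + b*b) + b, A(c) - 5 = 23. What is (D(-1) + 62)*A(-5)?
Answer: 1764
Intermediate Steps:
A(c) = 28 (A(c) = 5 + 23 = 28)
D(b) = b + 2*b² (D(b) = (b² + b²) + b = 2*b² + b = b + 2*b²)
(D(-1) + 62)*A(-5) = (-(1 + 2*(-1)) + 62)*28 = (-(1 - 2) + 62)*28 = (-1*(-1) + 62)*28 = (1 + 62)*28 = 63*28 = 1764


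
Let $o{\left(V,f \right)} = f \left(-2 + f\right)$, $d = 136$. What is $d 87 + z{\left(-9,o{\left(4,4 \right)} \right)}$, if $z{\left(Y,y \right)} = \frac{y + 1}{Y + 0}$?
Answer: $11831$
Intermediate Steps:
$z{\left(Y,y \right)} = \frac{1 + y}{Y}$
$d 87 + z{\left(-9,o{\left(4,4 \right)} \right)} = 136 \cdot 87 + \frac{1 + 4 \left(-2 + 4\right)}{-9} = 11832 - \frac{1 + 4 \cdot 2}{9} = 11832 - \frac{1 + 8}{9} = 11832 - 1 = 11831$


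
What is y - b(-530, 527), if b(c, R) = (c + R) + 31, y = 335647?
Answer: 335619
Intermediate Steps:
b(c, R) = 31 + R + c (b(c, R) = (R + c) + 31 = 31 + R + c)
y - b(-530, 527) = 335647 - (31 + 527 - 530) = 335647 - 1*28 = 335647 - 28 = 335619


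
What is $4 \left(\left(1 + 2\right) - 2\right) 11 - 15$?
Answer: $29$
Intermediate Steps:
$4 \left(\left(1 + 2\right) - 2\right) 11 - 15 = 4 \left(3 - 2\right) 11 - 15 = 4 \cdot 1 \cdot 11 - 15 = 4 \cdot 11 - 15 = 44 - 15 = 29$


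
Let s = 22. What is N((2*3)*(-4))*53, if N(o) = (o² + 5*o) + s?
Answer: 25334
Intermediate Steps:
N(o) = 22 + o² + 5*o (N(o) = (o² + 5*o) + 22 = 22 + o² + 5*o)
N((2*3)*(-4))*53 = (22 + ((2*3)*(-4))² + 5*((2*3)*(-4)))*53 = (22 + (6*(-4))² + 5*(6*(-4)))*53 = (22 + (-24)² + 5*(-24))*53 = (22 + 576 - 120)*53 = 478*53 = 25334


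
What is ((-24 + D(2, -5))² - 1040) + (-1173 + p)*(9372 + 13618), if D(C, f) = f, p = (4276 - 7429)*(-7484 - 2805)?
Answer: 745796611361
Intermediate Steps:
p = 32441217 (p = -3153*(-10289) = 32441217)
((-24 + D(2, -5))² - 1040) + (-1173 + p)*(9372 + 13618) = ((-24 - 5)² - 1040) + (-1173 + 32441217)*(9372 + 13618) = ((-29)² - 1040) + 32440044*22990 = (841 - 1040) + 745796611560 = -199 + 745796611560 = 745796611361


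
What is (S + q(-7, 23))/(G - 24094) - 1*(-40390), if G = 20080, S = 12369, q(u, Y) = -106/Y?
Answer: 3728601199/92322 ≈ 40387.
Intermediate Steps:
(S + q(-7, 23))/(G - 24094) - 1*(-40390) = (12369 - 106/23)/(20080 - 24094) - 1*(-40390) = (12369 - 106*1/23)/(-4014) + 40390 = (12369 - 106/23)*(-1/4014) + 40390 = (284381/23)*(-1/4014) + 40390 = -284381/92322 + 40390 = 3728601199/92322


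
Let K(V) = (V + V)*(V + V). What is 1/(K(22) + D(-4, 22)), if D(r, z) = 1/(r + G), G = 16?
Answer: 12/23233 ≈ 0.00051651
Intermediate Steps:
K(V) = 4*V² (K(V) = (2*V)*(2*V) = 4*V²)
D(r, z) = 1/(16 + r) (D(r, z) = 1/(r + 16) = 1/(16 + r))
1/(K(22) + D(-4, 22)) = 1/(4*22² + 1/(16 - 4)) = 1/(4*484 + 1/12) = 1/(1936 + 1/12) = 1/(23233/12) = 12/23233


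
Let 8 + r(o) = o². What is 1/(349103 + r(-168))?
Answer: 1/377319 ≈ 2.6503e-6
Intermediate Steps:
r(o) = -8 + o²
1/(349103 + r(-168)) = 1/(349103 + (-8 + (-168)²)) = 1/(349103 + (-8 + 28224)) = 1/(349103 + 28216) = 1/377319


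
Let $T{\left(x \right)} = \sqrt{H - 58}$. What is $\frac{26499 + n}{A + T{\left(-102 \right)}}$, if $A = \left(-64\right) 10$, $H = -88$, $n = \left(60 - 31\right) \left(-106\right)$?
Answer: $- \frac{7496000}{204873} - \frac{23425 i \sqrt{146}}{409746} \approx -36.589 - 0.69078 i$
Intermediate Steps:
$n = -3074$ ($n = 29 \left(-106\right) = -3074$)
$T{\left(x \right)} = i \sqrt{146}$ ($T{\left(x \right)} = \sqrt{-88 - 58} = \sqrt{-146} = i \sqrt{146}$)
$A = -640$
$\frac{26499 + n}{A + T{\left(-102 \right)}} = \frac{26499 - 3074}{-640 + i \sqrt{146}} = \frac{23425}{-640 + i \sqrt{146}}$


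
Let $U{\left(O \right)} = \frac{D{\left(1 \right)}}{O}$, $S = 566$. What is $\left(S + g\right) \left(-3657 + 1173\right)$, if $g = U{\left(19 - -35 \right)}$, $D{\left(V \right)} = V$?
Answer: $-1405990$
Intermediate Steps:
$U{\left(O \right)} = \frac{1}{O}$ ($U{\left(O \right)} = 1 \frac{1}{O} = \frac{1}{O}$)
$g = \frac{1}{54}$ ($g = \frac{1}{19 - -35} = \frac{1}{19 + 35} = \frac{1}{54} \approx 0.018519$)
$\left(S + g\right) \left(-3657 + 1173\right) = \left(566 + \frac{1}{54}\right) \left(-3657 + 1173\right) = \frac{30565}{54} \left(-2484\right) = -1405990$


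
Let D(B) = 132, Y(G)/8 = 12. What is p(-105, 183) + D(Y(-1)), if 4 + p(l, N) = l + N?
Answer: 206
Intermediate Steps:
Y(G) = 96 (Y(G) = 8*12 = 96)
p(l, N) = -4 + N + l (p(l, N) = -4 + (l + N) = -4 + (N + l) = -4 + N + l)
p(-105, 183) + D(Y(-1)) = (-4 + 183 - 105) + 132 = 74 + 132 = 206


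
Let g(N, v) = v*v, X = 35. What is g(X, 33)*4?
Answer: 4356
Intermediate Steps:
g(N, v) = v²
g(X, 33)*4 = 33²*4 = 1089*4 = 4356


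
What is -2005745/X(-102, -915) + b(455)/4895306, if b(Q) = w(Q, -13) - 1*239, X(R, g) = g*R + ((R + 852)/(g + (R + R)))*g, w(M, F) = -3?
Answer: -366239683368109/17153563429704 ≈ -21.351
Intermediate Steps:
X(R, g) = R*g + g*(852 + R)/(g + 2*R) (X(R, g) = R*g + ((852 + R)/(g + 2*R))*g = R*g + g*(852 + R)/(g + 2*R))
b(Q) = -242 (b(Q) = -3 - 1*239 = -3 - 239 = -242)
-2005745/X(-102, -915) + b(455)/4895306 = -2005745*(-(-915 + 2*(-102))/(915*(852 - 102 + 2*(-102)² - 102*(-915)))) - 242/4895306 = -2005745*(-(-915 - 204)/(915*(852 - 102 + 2*10404 + 93330))) - 242*1/4895306 = -2005745*373/(305*(852 - 102 + 20808 + 93330)) - 121/2447653 = -2005745/((-915*(-1/1119)*114888)) - 121/2447653 = -2005745/35040840/373 - 121/2447653 = -2005745*373/35040840 - 121/2447653 = -149628577/7008168 - 121/2447653 = -366239683368109/17153563429704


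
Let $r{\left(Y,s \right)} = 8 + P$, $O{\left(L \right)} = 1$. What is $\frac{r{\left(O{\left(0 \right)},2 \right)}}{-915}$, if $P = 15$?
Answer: $- \frac{23}{915} \approx -0.025137$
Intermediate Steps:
$r{\left(Y,s \right)} = 23$ ($r{\left(Y,s \right)} = 8 + 15 = 23$)
$\frac{r{\left(O{\left(0 \right)},2 \right)}}{-915} = \frac{23}{-915} = 23 \left(- \frac{1}{915}\right) = - \frac{23}{915}$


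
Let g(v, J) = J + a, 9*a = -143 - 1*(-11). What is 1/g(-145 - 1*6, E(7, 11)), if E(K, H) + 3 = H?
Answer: -3/20 ≈ -0.15000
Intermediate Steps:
a = -44/3 (a = (-143 - 1*(-11))/9 = (-143 + 11)/9 = (⅑)*(-132) = -44/3 ≈ -14.667)
E(K, H) = -3 + H
g(v, J) = -44/3 + J (g(v, J) = J - 44/3 = -44/3 + J)
1/g(-145 - 1*6, E(7, 11)) = 1/(-44/3 + (-3 + 11)) = 1/(-44/3 + 8) = 1/(-20/3) = -3/20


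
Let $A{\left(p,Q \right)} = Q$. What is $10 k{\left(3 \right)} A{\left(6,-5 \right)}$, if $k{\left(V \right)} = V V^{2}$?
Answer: $-1350$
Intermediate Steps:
$k{\left(V \right)} = V^{3}$
$10 k{\left(3 \right)} A{\left(6,-5 \right)} = 10 \cdot 3^{3} \left(-5\right) = 10 \cdot 27 \left(-5\right) = 270 \left(-5\right) = -1350$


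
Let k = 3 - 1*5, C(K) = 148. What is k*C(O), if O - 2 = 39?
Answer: -296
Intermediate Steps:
O = 41 (O = 2 + 39 = 41)
k = -2 (k = 3 - 5 = -2)
k*C(O) = -2*148 = -296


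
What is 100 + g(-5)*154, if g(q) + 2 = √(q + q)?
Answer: -208 + 154*I*√10 ≈ -208.0 + 486.99*I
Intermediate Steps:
g(q) = -2 + √2*√q (g(q) = -2 + √(q + q) = -2 + √(2*q) = -2 + √2*√q)
100 + g(-5)*154 = 100 + (-2 + √2*√(-5))*154 = 100 + (-2 + √2*(I*√5))*154 = 100 + (-2 + I*√10)*154 = 100 + (-308 + 154*I*√10) = -208 + 154*I*√10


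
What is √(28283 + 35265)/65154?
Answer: √15887/32577 ≈ 0.0038691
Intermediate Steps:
√(28283 + 35265)/65154 = √63548*(1/65154) = (2*√15887)*(1/65154) = √15887/32577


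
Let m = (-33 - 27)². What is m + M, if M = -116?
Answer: 3484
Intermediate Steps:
m = 3600 (m = (-60)² = 3600)
m + M = 3600 - 116 = 3484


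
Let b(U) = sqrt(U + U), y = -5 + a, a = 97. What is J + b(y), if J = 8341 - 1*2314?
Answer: 6027 + 2*sqrt(46) ≈ 6040.6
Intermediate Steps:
y = 92 (y = -5 + 97 = 92)
b(U) = sqrt(2)*sqrt(U) (b(U) = sqrt(2*U) = sqrt(2)*sqrt(U))
J = 6027 (J = 8341 - 2314 = 6027)
J + b(y) = 6027 + sqrt(2)*sqrt(92) = 6027 + sqrt(2)*(2*sqrt(23)) = 6027 + 2*sqrt(46)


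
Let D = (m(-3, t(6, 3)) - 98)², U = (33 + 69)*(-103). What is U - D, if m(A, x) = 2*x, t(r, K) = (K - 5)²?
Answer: -18606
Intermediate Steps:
t(r, K) = (-5 + K)²
U = -10506 (U = 102*(-103) = -10506)
D = 8100 (D = (2*(-5 + 3)² - 98)² = (2*(-2)² - 98)² = (2*4 - 98)² = (8 - 98)² = (-90)² = 8100)
U - D = -10506 - 1*8100 = -10506 - 8100 = -18606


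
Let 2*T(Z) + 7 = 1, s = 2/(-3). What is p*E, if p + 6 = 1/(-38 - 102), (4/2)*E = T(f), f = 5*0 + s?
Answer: 2523/280 ≈ 9.0107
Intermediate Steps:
s = -⅔ (s = 2*(-⅓) = -⅔ ≈ -0.66667)
f = -⅔ (f = 5*0 - ⅔ = 0 - ⅔ = -⅔ ≈ -0.66667)
T(Z) = -3 (T(Z) = -7/2 + (½)*1 = -7/2 + ½ = -3)
E = -3/2 (E = (½)*(-3) = -3/2 ≈ -1.5000)
p = -841/140 (p = -6 + 1/(-38 - 102) = -6 + 1/(-140) = -6 - 1/140 = -841/140 ≈ -6.0071)
p*E = -841/140*(-3/2) = 2523/280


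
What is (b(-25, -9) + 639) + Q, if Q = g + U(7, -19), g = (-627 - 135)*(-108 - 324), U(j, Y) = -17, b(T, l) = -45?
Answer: 329761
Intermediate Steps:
g = 329184 (g = -762*(-432) = 329184)
Q = 329167 (Q = 329184 - 17 = 329167)
(b(-25, -9) + 639) + Q = (-45 + 639) + 329167 = 594 + 329167 = 329761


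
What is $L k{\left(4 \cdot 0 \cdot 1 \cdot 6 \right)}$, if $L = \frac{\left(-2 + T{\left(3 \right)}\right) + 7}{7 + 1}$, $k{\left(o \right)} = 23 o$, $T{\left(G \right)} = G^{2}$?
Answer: $0$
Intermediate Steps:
$L = \frac{7}{4}$ ($L = \frac{\left(-2 + 3^{2}\right) + 7}{7 + 1} = \frac{\left(-2 + 9\right) + 7}{8} = \left(7 + 7\right) \frac{1}{8} = 14 \cdot \frac{1}{8} = \frac{7}{4} \approx 1.75$)
$L k{\left(4 \cdot 0 \cdot 1 \cdot 6 \right)} = \frac{7 \cdot 23 \cdot 4 \cdot 0 \cdot 1 \cdot 6}{4} = \frac{7 \cdot 23 \cdot 4 \cdot 0 \cdot 6}{4} = \frac{7 \cdot 23 \cdot 0 \cdot 6}{4} = \frac{7 \cdot 23 \cdot 0}{4} = \frac{7}{4} \cdot 0 = 0$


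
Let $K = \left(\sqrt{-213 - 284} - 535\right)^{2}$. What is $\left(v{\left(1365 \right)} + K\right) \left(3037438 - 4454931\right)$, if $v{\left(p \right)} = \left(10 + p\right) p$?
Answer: $-3065474614279 + 1516717510 i \sqrt{497} \approx -3.0655 \cdot 10^{12} + 3.3813 \cdot 10^{10} i$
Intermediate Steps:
$v{\left(p \right)} = p \left(10 + p\right)$
$K = \left(-535 + i \sqrt{497}\right)^{2}$ ($K = \left(\sqrt{-497} - 535\right)^{2} = \left(i \sqrt{497} - 535\right)^{2} = \left(-535 + i \sqrt{497}\right)^{2} \approx 2.8573 \cdot 10^{5} - 23854.0 i$)
$\left(v{\left(1365 \right)} + K\right) \left(3037438 - 4454931\right) = \left(1365 \left(10 + 1365\right) + \left(535 - i \sqrt{497}\right)^{2}\right) \left(3037438 - 4454931\right) = \left(1365 \cdot 1375 + \left(535 - i \sqrt{497}\right)^{2}\right) \left(-1417493\right) = \left(1876875 + \left(535 - i \sqrt{497}\right)^{2}\right) \left(-1417493\right) = -2660457174375 - 1417493 \left(535 - i \sqrt{497}\right)^{2}$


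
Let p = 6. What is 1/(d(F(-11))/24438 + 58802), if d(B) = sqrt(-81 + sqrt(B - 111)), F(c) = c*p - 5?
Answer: 1/(58802 + sqrt(-81 + I*sqrt(182))/24438) ≈ 1.7006e-5 - 0.e-13*I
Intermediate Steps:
F(c) = -5 + 6*c (F(c) = c*6 - 5 = 6*c - 5 = -5 + 6*c)
d(B) = sqrt(-81 + sqrt(-111 + B))
1/(d(F(-11))/24438 + 58802) = 1/(sqrt(-81 + sqrt(-111 + (-5 + 6*(-11))))/24438 + 58802) = 1/(sqrt(-81 + sqrt(-111 + (-5 - 66)))*(1/24438) + 58802) = 1/(sqrt(-81 + sqrt(-111 - 71))*(1/24438) + 58802) = 1/(sqrt(-81 + sqrt(-182))*(1/24438) + 58802) = 1/(sqrt(-81 + I*sqrt(182))*(1/24438) + 58802) = 1/(sqrt(-81 + I*sqrt(182))/24438 + 58802) = 1/(58802 + sqrt(-81 + I*sqrt(182))/24438)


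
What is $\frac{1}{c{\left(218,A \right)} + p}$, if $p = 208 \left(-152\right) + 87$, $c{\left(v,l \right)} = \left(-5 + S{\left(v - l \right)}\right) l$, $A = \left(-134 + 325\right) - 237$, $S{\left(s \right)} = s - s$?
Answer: $- \frac{1}{31299} \approx -3.195 \cdot 10^{-5}$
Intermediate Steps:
$S{\left(s \right)} = 0$
$A = -46$ ($A = 191 - 237 = -46$)
$c{\left(v,l \right)} = - 5 l$ ($c{\left(v,l \right)} = \left(-5 + 0\right) l = - 5 l$)
$p = -31529$ ($p = -31616 + 87 = -31529$)
$\frac{1}{c{\left(218,A \right)} + p} = \frac{1}{\left(-5\right) \left(-46\right) - 31529} = \frac{1}{230 - 31529} = \frac{1}{-31299} = - \frac{1}{31299}$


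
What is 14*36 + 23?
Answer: 527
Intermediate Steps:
14*36 + 23 = 504 + 23 = 527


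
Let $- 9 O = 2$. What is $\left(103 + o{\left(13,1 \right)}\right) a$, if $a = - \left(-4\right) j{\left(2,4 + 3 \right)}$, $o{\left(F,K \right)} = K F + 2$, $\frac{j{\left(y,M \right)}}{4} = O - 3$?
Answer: $- \frac{54752}{9} \approx -6083.6$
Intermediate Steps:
$O = - \frac{2}{9}$ ($O = \left(- \frac{1}{9}\right) 2 = - \frac{2}{9} \approx -0.22222$)
$j{\left(y,M \right)} = - \frac{116}{9}$ ($j{\left(y,M \right)} = 4 \left(- \frac{2}{9} - 3\right) = 4 \left(- \frac{29}{9}\right) = - \frac{116}{9}$)
$o{\left(F,K \right)} = 2 + F K$ ($o{\left(F,K \right)} = F K + 2 = 2 + F K$)
$a = - \frac{464}{9}$ ($a = - \frac{\left(-4\right) \left(-116\right)}{9} = \left(-1\right) \frac{464}{9} = - \frac{464}{9} \approx -51.556$)
$\left(103 + o{\left(13,1 \right)}\right) a = \left(103 + \left(2 + 13 \cdot 1\right)\right) \left(- \frac{464}{9}\right) = \left(103 + \left(2 + 13\right)\right) \left(- \frac{464}{9}\right) = \left(103 + 15\right) \left(- \frac{464}{9}\right) = 118 \left(- \frac{464}{9}\right) = - \frac{54752}{9}$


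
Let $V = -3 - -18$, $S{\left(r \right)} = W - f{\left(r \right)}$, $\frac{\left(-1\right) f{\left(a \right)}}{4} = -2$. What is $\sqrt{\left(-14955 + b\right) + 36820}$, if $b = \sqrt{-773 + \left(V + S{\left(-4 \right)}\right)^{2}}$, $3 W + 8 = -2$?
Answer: $\frac{\sqrt{196785 + 6 i \sqrt{1709}}}{3} \approx 147.87 + 0.093191 i$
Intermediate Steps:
$f{\left(a \right)} = 8$ ($f{\left(a \right)} = \left(-4\right) \left(-2\right) = 8$)
$W = - \frac{10}{3}$ ($W = - \frac{8}{3} + \frac{1}{3} \left(-2\right) = - \frac{8}{3} - \frac{2}{3} = - \frac{10}{3} \approx -3.3333$)
$S{\left(r \right)} = - \frac{34}{3}$ ($S{\left(r \right)} = - \frac{10}{3} - 8 = - \frac{34}{3}$)
$V = 15$ ($V = -3 + 18 = 15$)
$b = \frac{2 i \sqrt{1709}}{3}$ ($b = \sqrt{-773 + \left(15 - \frac{34}{3}\right)^{2}} = \sqrt{-773 + \left(\frac{11}{3}\right)^{2}} = \sqrt{-773 + \frac{121}{9}} = \sqrt{- \frac{6836}{9}} = \frac{2 i \sqrt{1709}}{3} \approx 27.56 i$)
$\sqrt{\left(-14955 + b\right) + 36820} = \sqrt{\left(-14955 + \frac{2 i \sqrt{1709}}{3}\right) + 36820} = \sqrt{21865 + \frac{2 i \sqrt{1709}}{3}}$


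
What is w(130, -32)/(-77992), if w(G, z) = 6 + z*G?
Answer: 2077/38996 ≈ 0.053262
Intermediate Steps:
w(G, z) = 6 + G*z
w(130, -32)/(-77992) = (6 + 130*(-32))/(-77992) = (6 - 4160)*(-1/77992) = -4154*(-1/77992) = 2077/38996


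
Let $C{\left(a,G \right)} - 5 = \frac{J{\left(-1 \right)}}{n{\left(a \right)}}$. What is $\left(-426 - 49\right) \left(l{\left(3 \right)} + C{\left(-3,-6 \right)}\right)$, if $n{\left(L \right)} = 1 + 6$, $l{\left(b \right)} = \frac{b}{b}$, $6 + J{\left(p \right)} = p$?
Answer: $-2375$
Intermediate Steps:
$J{\left(p \right)} = -6 + p$
$l{\left(b \right)} = 1$
$n{\left(L \right)} = 7$
$C{\left(a,G \right)} = 4$ ($C{\left(a,G \right)} = 5 + \frac{-6 - 1}{7} = 5 - 1 = 4$)
$\left(-426 - 49\right) \left(l{\left(3 \right)} + C{\left(-3,-6 \right)}\right) = \left(-426 - 49\right) \left(1 + 4\right) = \left(-475\right) 5 = -2375$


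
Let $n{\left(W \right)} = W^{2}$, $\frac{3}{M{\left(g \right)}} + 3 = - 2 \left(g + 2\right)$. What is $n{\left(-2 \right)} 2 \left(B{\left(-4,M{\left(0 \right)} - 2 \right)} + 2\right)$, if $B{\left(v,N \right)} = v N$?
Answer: $\frac{656}{7} \approx 93.714$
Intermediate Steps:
$M{\left(g \right)} = \frac{3}{-7 - 2 g}$ ($M{\left(g \right)} = \frac{3}{-3 - 2 \left(g + 2\right)} = \frac{3}{-3 - 2 \left(2 + g\right)} = \frac{3}{-3 - \left(4 + 2 g\right)} = \frac{3}{-7 - 2 g}$)
$B{\left(v,N \right)} = N v$
$n{\left(-2 \right)} 2 \left(B{\left(-4,M{\left(0 \right)} - 2 \right)} + 2\right) = \left(-2\right)^{2} \cdot 2 \left(\left(- \frac{3}{7 + 2 \cdot 0} - 2\right) \left(-4\right) + 2\right) = 4 \cdot 2 \left(\left(- \frac{3}{7 + 0} - 2\right) \left(-4\right) + 2\right) = 4 \cdot 2 \left(\left(- \frac{3}{7} - 2\right) \left(-4\right) + 2\right) = 4 \cdot 2 \left(\left(- \frac{17}{7}\right) \left(-4\right) + 2\right) = 4 \cdot 2 \left(\frac{68}{7} + 2\right) = 4 \cdot 2 \cdot \frac{82}{7} = 4 \cdot \frac{164}{7} = \frac{656}{7}$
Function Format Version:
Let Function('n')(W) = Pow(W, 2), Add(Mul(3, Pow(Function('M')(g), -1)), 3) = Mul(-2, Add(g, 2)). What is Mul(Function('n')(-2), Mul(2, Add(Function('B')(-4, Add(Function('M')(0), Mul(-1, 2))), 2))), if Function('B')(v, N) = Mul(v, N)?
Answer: Rational(656, 7) ≈ 93.714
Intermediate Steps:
Function('M')(g) = Mul(3, Pow(Add(-7, Mul(-2, g)), -1)) (Function('M')(g) = Mul(3, Pow(Add(-3, Mul(-2, Add(g, 2))), -1)) = Mul(3, Pow(Add(-3, Mul(-2, Add(2, g))), -1)) = Mul(3, Pow(Add(-3, Add(-4, Mul(-2, g))), -1)) = Mul(3, Pow(Add(-7, Mul(-2, g)), -1)))
Function('B')(v, N) = Mul(N, v)
Mul(Function('n')(-2), Mul(2, Add(Function('B')(-4, Add(Function('M')(0), Mul(-1, 2))), 2))) = Mul(Pow(-2, 2), Mul(2, Add(Mul(Add(Mul(-3, Pow(Add(7, Mul(2, 0)), -1)), Mul(-1, 2)), -4), 2))) = Mul(4, Mul(2, Add(Mul(Add(Mul(-3, Pow(Add(7, 0), -1)), -2), -4), 2))) = Mul(4, Mul(2, Add(Mul(Add(Mul(-3, Pow(7, -1)), -2), -4), 2))) = Mul(4, Mul(2, Add(Mul(Add(Mul(-3, Rational(1, 7)), -2), -4), 2))) = Mul(4, Mul(2, Add(Mul(Add(Rational(-3, 7), -2), -4), 2))) = Mul(4, Mul(2, Add(Mul(Rational(-17, 7), -4), 2))) = Mul(4, Mul(2, Add(Rational(68, 7), 2))) = Mul(4, Mul(2, Rational(82, 7))) = Mul(4, Rational(164, 7)) = Rational(656, 7)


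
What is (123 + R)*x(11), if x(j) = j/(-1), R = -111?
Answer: -132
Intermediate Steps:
x(j) = -j (x(j) = j*(-1) = -j)
(123 + R)*x(11) = (123 - 111)*(-1*11) = 12*(-11) = -132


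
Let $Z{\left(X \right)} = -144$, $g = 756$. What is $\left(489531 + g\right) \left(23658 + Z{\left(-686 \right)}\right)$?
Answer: $11528608518$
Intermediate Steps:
$\left(489531 + g\right) \left(23658 + Z{\left(-686 \right)}\right) = \left(489531 + 756\right) \left(23658 - 144\right) = 490287 \cdot 23514 = 11528608518$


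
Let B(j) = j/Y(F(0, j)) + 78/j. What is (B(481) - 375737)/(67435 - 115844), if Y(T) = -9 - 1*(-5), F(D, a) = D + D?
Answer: 55626849/7164532 ≈ 7.7642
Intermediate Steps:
F(D, a) = 2*D
Y(T) = -4 (Y(T) = -9 + 5 = -4)
B(j) = 78/j - j/4 (B(j) = j/(-4) + 78/j = j*(-¼) + 78/j = -j/4 + 78/j = 78/j - j/4)
(B(481) - 375737)/(67435 - 115844) = ((78/481 - ¼*481) - 375737)/(67435 - 115844) = ((78*(1/481) - 481/4) - 375737)/(-48409) = ((6/37 - 481/4) - 375737)*(-1/48409) = (-17773/148 - 375737)*(-1/48409) = -55626849/148*(-1/48409) = 55626849/7164532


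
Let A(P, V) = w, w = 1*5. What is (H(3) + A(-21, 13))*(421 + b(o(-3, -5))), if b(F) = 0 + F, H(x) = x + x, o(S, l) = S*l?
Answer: 4796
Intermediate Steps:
H(x) = 2*x
w = 5
b(F) = F
A(P, V) = 5
(H(3) + A(-21, 13))*(421 + b(o(-3, -5))) = (2*3 + 5)*(421 - 3*(-5)) = (6 + 5)*(421 + 15) = 11*436 = 4796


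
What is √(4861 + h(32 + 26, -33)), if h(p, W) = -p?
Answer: √4803 ≈ 69.304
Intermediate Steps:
√(4861 + h(32 + 26, -33)) = √(4861 - (32 + 26)) = √(4861 - 1*58) = √(4861 - 58) = √4803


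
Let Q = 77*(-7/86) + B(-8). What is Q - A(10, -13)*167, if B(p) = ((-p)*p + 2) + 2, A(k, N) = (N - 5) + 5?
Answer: 181007/86 ≈ 2104.7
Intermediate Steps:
A(k, N) = N (A(k, N) = (-5 + N) + 5 = N)
B(p) = 4 - p² (B(p) = (-p² + 2) + 2 = (2 - p²) + 2 = 4 - p²)
Q = -5699/86 (Q = 77*(-7/86) + (4 - 1*(-8)²) = 77*(-7*1/86) + (4 - 1*64) = 77*(-7/86) + (4 - 64) = -539/86 - 60 = -5699/86 ≈ -66.267)
Q - A(10, -13)*167 = -5699/86 - (-13)*167 = -5699/86 - 1*(-2171) = -5699/86 + 2171 = 181007/86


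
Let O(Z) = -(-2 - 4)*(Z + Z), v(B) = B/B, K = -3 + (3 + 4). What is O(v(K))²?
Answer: 144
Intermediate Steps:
K = 4 (K = -3 + 7 = 4)
v(B) = 1
O(Z) = 12*Z (O(Z) = -(-6)*2*Z = -(-12)*Z = 12*Z)
O(v(K))² = (12*1)² = 12² = 144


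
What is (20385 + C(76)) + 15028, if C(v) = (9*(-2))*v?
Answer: 34045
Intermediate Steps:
C(v) = -18*v
(20385 + C(76)) + 15028 = (20385 - 18*76) + 15028 = (20385 - 1368) + 15028 = 19017 + 15028 = 34045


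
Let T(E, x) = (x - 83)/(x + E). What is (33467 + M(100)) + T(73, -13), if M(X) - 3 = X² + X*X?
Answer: 267342/5 ≈ 53468.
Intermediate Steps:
M(X) = 3 + 2*X² (M(X) = 3 + (X² + X*X) = 3 + (X² + X²) = 3 + 2*X²)
T(E, x) = (-83 + x)/(E + x)
(33467 + M(100)) + T(73, -13) = (33467 + (3 + 2*100²)) + (-83 - 13)/(73 - 13) = (33467 + (3 + 2*10000)) - 96/60 = (33467 + (3 + 20000)) + (1/60)*(-96) = (33467 + 20003) - 8/5 = 53470 - 8/5 = 267342/5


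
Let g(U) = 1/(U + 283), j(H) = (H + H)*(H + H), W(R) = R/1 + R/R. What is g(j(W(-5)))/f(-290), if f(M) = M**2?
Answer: 1/29182700 ≈ 3.4267e-8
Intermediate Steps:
W(R) = 1 + R (W(R) = R*1 + 1 = R + 1 = 1 + R)
j(H) = 4*H**2 (j(H) = (2*H)*(2*H) = 4*H**2)
g(U) = 1/(283 + U)
g(j(W(-5)))/f(-290) = 1/((283 + 4*(1 - 5)**2)*((-290)**2)) = 1/((283 + 4*(-4)**2)*84100) = (1/84100)/(283 + 4*16) = (1/84100)/(283 + 64) = (1/84100)/347 = (1/347)*(1/84100) = 1/29182700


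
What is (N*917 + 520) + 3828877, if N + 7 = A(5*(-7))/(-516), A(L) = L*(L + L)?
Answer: 985204999/258 ≈ 3.8186e+6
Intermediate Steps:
A(L) = 2*L² (A(L) = L*(2*L) = 2*L²)
N = -3031/258 (N = -7 + (2*(5*(-7))²)/(-516) = -7 + (2*(-35)²)*(-1/516) = -7 + (2*1225)*(-1/516) = -7 + 2450*(-1/516) = -7 - 1225/258 = -3031/258 ≈ -11.748)
(N*917 + 520) + 3828877 = (-3031/258*917 + 520) + 3828877 = (-2779427/258 + 520) + 3828877 = -2645267/258 + 3828877 = 985204999/258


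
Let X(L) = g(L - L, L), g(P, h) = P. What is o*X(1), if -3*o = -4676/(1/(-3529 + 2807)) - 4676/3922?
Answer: 0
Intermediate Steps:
X(L) = 0 (X(L) = L - L = 0)
o = -6620474854/5883 (o = -(-4676/(1/(-3529 + 2807)) - 4676/3922)/3 = -(-4676/(1/(-722)) - 4676*1/3922)/3 = -(-4676/(-1/722) - 2338/1961)/3 = -(-4676*(-722) - 2338/1961)/3 = -(3376072 - 2338/1961)/3 = -1/3*6620474854/1961 = -6620474854/5883 ≈ -1.1254e+6)
o*X(1) = -6620474854/5883*0 = 0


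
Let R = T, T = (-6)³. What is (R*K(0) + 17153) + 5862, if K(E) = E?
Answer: 23015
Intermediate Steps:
T = -216
R = -216
(R*K(0) + 17153) + 5862 = (-216*0 + 17153) + 5862 = (0 + 17153) + 5862 = 17153 + 5862 = 23015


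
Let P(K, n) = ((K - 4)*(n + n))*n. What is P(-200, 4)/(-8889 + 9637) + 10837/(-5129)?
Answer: -611591/56419 ≈ -10.840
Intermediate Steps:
P(K, n) = 2*n**2*(-4 + K) (P(K, n) = ((-4 + K)*(2*n))*n = (2*n*(-4 + K))*n = 2*n**2*(-4 + K))
P(-200, 4)/(-8889 + 9637) + 10837/(-5129) = (2*4**2*(-4 - 200))/(-8889 + 9637) + 10837/(-5129) = (2*16*(-204))/748 + 10837*(-1/5129) = -6528*1/748 - 10837/5129 = -96/11 - 10837/5129 = -611591/56419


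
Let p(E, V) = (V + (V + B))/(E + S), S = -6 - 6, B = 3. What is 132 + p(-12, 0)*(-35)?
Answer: 1091/8 ≈ 136.38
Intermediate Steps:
S = -12
p(E, V) = (3 + 2*V)/(-12 + E) (p(E, V) = (V + (V + 3))/(E - 12) = (V + (3 + V))/(-12 + E) = (3 + 2*V)/(-12 + E))
132 + p(-12, 0)*(-35) = 132 + ((3 + 2*0)/(-12 - 12))*(-35) = 132 + ((3 + 0)/(-24))*(-35) = 132 - 1/24*3*(-35) = 132 - ⅛*(-35) = 132 + 35/8 = 1091/8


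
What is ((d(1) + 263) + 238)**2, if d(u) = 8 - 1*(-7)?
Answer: 266256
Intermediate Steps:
d(u) = 15 (d(u) = 8 + 7 = 15)
((d(1) + 263) + 238)**2 = ((15 + 263) + 238)**2 = (278 + 238)**2 = 516**2 = 266256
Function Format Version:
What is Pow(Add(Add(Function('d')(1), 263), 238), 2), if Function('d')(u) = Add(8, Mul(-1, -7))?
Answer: 266256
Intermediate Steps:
Function('d')(u) = 15 (Function('d')(u) = Add(8, 7) = 15)
Pow(Add(Add(Function('d')(1), 263), 238), 2) = Pow(Add(Add(15, 263), 238), 2) = Pow(Add(278, 238), 2) = Pow(516, 2) = 266256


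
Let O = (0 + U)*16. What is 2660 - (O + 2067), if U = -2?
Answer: 625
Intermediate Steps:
O = -32 (O = (0 - 2)*16 = -2*16 = -32)
2660 - (O + 2067) = 2660 - (-32 + 2067) = 2660 - 1*2035 = 2660 - 2035 = 625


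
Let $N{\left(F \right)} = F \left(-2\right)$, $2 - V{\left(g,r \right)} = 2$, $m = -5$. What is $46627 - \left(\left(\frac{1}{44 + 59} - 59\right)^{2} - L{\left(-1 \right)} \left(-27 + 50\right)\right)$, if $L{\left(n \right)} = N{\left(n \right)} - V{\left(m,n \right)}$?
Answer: $\frac{458236081}{10609} \approx 43193.0$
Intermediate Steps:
$V{\left(g,r \right)} = 0$ ($V{\left(g,r \right)} = 2 - 2 = 0$)
$N{\left(F \right)} = - 2 F$
$L{\left(n \right)} = - 2 n$ ($L{\left(n \right)} = - 2 n - 0 = - 2 n + 0 = - 2 n$)
$46627 - \left(\left(\frac{1}{44 + 59} - 59\right)^{2} - L{\left(-1 \right)} \left(-27 + 50\right)\right) = 46627 - \left(\left(\frac{1}{44 + 59} - 59\right)^{2} - \left(-2\right) \left(-1\right) \left(-27 + 50\right)\right) = 46627 - \left(\left(\frac{1}{103} - 59\right)^{2} - 2 \cdot 23\right) = 46627 - \left(\left(\frac{1}{103} - 59\right)^{2} - 46\right) = 46627 - \left(\left(- \frac{6076}{103}\right)^{2} - 46\right) = 46627 - \left(\frac{36917776}{10609} - 46\right) = 46627 - \frac{36429762}{10609} = \frac{458236081}{10609}$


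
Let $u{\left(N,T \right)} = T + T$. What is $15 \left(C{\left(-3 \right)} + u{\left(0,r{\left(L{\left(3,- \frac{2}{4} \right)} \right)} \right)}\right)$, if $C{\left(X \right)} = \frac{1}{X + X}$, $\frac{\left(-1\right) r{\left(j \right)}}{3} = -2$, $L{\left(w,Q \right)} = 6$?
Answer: $\frac{355}{2} \approx 177.5$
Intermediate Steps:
$r{\left(j \right)} = 6$ ($r{\left(j \right)} = \left(-3\right) \left(-2\right) = 6$)
$C{\left(X \right)} = \frac{1}{2 X}$
$u{\left(N,T \right)} = 2 T$
$15 \left(C{\left(-3 \right)} + u{\left(0,r{\left(L{\left(3,- \frac{2}{4} \right)} \right)} \right)}\right) = 15 \left(\frac{1}{2 \left(-3\right)} + 2 \cdot 6\right) = 15 \left(\frac{1}{2} \left(- \frac{1}{3}\right) + 12\right) = 15 \left(- \frac{1}{6} + 12\right) = 15 \cdot \frac{71}{6} = \frac{355}{2}$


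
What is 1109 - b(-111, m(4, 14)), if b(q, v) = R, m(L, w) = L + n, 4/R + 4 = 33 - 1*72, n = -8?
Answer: 47691/43 ≈ 1109.1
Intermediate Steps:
R = -4/43 (R = 4/(-4 + (33 - 1*72)) = 4/(-4 + (33 - 72)) = 4/(-4 - 39) = 4/(-43) = 4*(-1/43) = -4/43 ≈ -0.093023)
m(L, w) = -8 + L (m(L, w) = L - 8 = -8 + L)
b(q, v) = -4/43
1109 - b(-111, m(4, 14)) = 1109 - 1*(-4/43) = 1109 + 4/43 = 47691/43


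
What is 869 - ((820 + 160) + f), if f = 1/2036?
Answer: -225997/2036 ≈ -111.00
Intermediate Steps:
f = 1/2036 ≈ 0.00049116
869 - ((820 + 160) + f) = 869 - ((820 + 160) + 1/2036) = 869 - (980 + 1/2036) = 869 - 1*1995281/2036 = 869 - 1995281/2036 = -225997/2036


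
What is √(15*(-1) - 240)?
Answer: I*√255 ≈ 15.969*I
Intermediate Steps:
√(15*(-1) - 240) = √(-15 - 240) = √(-255) = I*√255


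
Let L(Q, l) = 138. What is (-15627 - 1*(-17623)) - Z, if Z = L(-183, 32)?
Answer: 1858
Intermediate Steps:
Z = 138
(-15627 - 1*(-17623)) - Z = (-15627 - 1*(-17623)) - 1*138 = (-15627 + 17623) - 138 = 1996 - 138 = 1858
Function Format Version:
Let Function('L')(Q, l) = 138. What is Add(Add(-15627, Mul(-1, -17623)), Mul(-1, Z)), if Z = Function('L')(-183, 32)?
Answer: 1858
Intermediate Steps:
Z = 138
Add(Add(-15627, Mul(-1, -17623)), Mul(-1, Z)) = Add(Add(-15627, Mul(-1, -17623)), Mul(-1, 138)) = Add(Add(-15627, 17623), -138) = Add(1996, -138) = 1858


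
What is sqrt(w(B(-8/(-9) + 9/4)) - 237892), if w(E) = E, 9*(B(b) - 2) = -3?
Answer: I*sqrt(2141013)/3 ≈ 487.74*I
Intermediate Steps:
B(b) = 5/3 (B(b) = 2 + (1/9)*(-3) = 2 - 1/3 = 5/3)
sqrt(w(B(-8/(-9) + 9/4)) - 237892) = sqrt(5/3 - 237892) = sqrt(-713671/3) = I*sqrt(2141013)/3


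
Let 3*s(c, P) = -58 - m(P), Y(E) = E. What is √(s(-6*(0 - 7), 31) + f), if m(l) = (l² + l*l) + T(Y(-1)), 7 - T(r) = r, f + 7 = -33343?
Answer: I*√306114/3 ≈ 184.43*I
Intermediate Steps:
f = -33350 (f = -7 - 33343 = -33350)
T(r) = 7 - r
m(l) = 8 + 2*l² (m(l) = (l² + l*l) + (7 - 1*(-1)) = (l² + l²) + (7 + 1) = 2*l² + 8 = 8 + 2*l²)
s(c, P) = -22 - 2*P²/3 (s(c, P) = (-58 - (8 + 2*P²))/3 = (-58 + (-8 - 2*P²))/3 = (-66 - 2*P²)/3 = -22 - 2*P²/3)
√(s(-6*(0 - 7), 31) + f) = √((-22 - ⅔*31²) - 33350) = √((-22 - ⅔*961) - 33350) = √((-22 - 1922/3) - 33350) = √(-1988/3 - 33350) = √(-102038/3) = I*√306114/3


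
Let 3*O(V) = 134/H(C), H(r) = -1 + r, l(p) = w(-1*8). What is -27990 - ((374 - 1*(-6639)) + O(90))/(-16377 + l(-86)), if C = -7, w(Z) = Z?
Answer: -5503309711/196620 ≈ -27990.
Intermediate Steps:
l(p) = -8 (l(p) = -1*8 = -8)
O(V) = -67/12 (O(V) = (134/(-1 - 7))/3 = (134/(-8))/3 = (134*(-⅛))/3 = (⅓)*(-67/4) = -67/12)
-27990 - ((374 - 1*(-6639)) + O(90))/(-16377 + l(-86)) = -27990 - ((374 - 1*(-6639)) - 67/12)/(-16377 - 8) = -27990 - ((374 + 6639) - 67/12)/(-16385) = -27990 - (7013 - 67/12)*(-1)/16385 = -27990 - 84089*(-1)/(12*16385) = -27990 - 1*(-84089/196620) = -27990 + 84089/196620 = -5503309711/196620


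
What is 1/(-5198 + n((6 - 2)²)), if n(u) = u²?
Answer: -1/4942 ≈ -0.00020235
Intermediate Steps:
1/(-5198 + n((6 - 2)²)) = 1/(-5198 + ((6 - 2)²)²) = 1/(-5198 + (4²)²) = 1/(-5198 + 16²) = 1/(-5198 + 256) = 1/(-4942) = -1/4942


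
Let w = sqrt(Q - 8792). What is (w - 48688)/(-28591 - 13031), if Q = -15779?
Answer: 24344/20811 - I*sqrt(24571)/41622 ≈ 1.1698 - 0.0037661*I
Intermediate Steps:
w = I*sqrt(24571) (w = sqrt(-15779 - 8792) = sqrt(-24571) = I*sqrt(24571) ≈ 156.75*I)
(w - 48688)/(-28591 - 13031) = (I*sqrt(24571) - 48688)/(-28591 - 13031) = (-48688 + I*sqrt(24571))/(-41622) = (-48688 + I*sqrt(24571))*(-1/41622) = 24344/20811 - I*sqrt(24571)/41622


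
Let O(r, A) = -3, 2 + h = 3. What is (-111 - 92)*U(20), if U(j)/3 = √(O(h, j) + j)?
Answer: -609*√17 ≈ -2511.0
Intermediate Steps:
h = 1 (h = -2 + 3 = 1)
U(j) = 3*√(-3 + j)
(-111 - 92)*U(20) = (-111 - 92)*(3*√(-3 + 20)) = -609*√17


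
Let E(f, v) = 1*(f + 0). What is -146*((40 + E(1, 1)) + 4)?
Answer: -6570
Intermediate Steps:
E(f, v) = f (E(f, v) = 1*f = f)
-146*((40 + E(1, 1)) + 4) = -146*((40 + 1) + 4) = -146*(41 + 4) = -146*45 = -6570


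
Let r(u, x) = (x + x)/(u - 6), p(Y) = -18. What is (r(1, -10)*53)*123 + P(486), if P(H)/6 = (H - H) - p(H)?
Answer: 26184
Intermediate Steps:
r(u, x) = 2*x/(-6 + u) (r(u, x) = (2*x)/(-6 + u) = 2*x/(-6 + u))
P(H) = 108 (P(H) = 6*((H - H) - 1*(-18)) = 6*(0 + 18) = 6*18 = 108)
(r(1, -10)*53)*123 + P(486) = ((2*(-10)/(-6 + 1))*53)*123 + 108 = ((2*(-10)/(-5))*53)*123 + 108 = ((2*(-10)*(-⅕))*53)*123 + 108 = (4*53)*123 + 108 = 212*123 + 108 = 26076 + 108 = 26184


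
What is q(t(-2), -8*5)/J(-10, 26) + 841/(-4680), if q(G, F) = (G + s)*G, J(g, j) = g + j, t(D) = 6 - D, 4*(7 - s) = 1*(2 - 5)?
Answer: 18007/2340 ≈ 7.6953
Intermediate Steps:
s = 31/4 (s = 7 - (2 - 5)/4 = 7 - (-3)/4 = 7 - ¼*(-3) = 7 + ¾ = 31/4 ≈ 7.7500)
q(G, F) = G*(31/4 + G) (q(G, F) = (G + 31/4)*G = (31/4 + G)*G = G*(31/4 + G))
q(t(-2), -8*5)/J(-10, 26) + 841/(-4680) = ((6 - 1*(-2))*(31 + 4*(6 - 1*(-2)))/4)/(-10 + 26) + 841/(-4680) = ((6 + 2)*(31 + 4*(6 + 2))/4)/16 + 841*(-1/4680) = ((¼)*8*(31 + 4*8))*(1/16) - 841/4680 = ((¼)*8*(31 + 32))*(1/16) - 841/4680 = ((¼)*8*63)*(1/16) - 841/4680 = 126*(1/16) - 841/4680 = 63/8 - 841/4680 = 18007/2340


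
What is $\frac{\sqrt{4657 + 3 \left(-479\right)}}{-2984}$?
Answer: $- \frac{\sqrt{805}}{1492} \approx -0.019016$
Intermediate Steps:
$\frac{\sqrt{4657 + 3 \left(-479\right)}}{-2984} = \sqrt{4657 - 1437} \left(- \frac{1}{2984}\right) = \sqrt{3220} \left(- \frac{1}{2984}\right) = 2 \sqrt{805} \left(- \frac{1}{2984}\right) = - \frac{\sqrt{805}}{1492}$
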